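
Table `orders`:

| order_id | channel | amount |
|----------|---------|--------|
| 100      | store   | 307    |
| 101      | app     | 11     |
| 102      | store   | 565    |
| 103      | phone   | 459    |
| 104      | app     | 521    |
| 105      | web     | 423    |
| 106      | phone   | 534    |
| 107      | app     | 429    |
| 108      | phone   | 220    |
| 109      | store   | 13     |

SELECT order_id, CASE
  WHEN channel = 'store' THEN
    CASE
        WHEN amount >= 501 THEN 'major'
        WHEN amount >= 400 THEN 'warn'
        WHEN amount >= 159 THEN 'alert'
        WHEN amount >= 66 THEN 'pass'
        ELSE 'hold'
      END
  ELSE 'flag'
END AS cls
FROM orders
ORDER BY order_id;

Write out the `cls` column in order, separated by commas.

order_id=100: channel='store' → inner[amount >= 159] → alert
order_id=101: channel='app' → outer ELSE → flag
order_id=102: channel='store' → inner[amount >= 501] → major
order_id=103: channel='phone' → outer ELSE → flag
order_id=104: channel='app' → outer ELSE → flag
order_id=105: channel='web' → outer ELSE → flag
order_id=106: channel='phone' → outer ELSE → flag
order_id=107: channel='app' → outer ELSE → flag
order_id=108: channel='phone' → outer ELSE → flag
order_id=109: channel='store' → inner[ELSE] → hold

alert, flag, major, flag, flag, flag, flag, flag, flag, hold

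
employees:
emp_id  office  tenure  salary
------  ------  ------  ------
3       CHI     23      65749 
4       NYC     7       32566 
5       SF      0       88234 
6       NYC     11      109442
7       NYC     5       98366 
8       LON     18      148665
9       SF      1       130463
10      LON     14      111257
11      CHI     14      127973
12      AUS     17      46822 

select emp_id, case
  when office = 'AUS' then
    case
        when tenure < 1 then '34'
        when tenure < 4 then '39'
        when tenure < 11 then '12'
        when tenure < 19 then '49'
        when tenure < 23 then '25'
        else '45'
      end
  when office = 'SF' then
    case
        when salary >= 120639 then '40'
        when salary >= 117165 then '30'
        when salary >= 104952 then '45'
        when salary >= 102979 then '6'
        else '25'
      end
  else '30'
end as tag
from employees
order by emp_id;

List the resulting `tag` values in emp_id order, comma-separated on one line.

30, 30, 25, 30, 30, 30, 40, 30, 30, 49

emp_id=3: office='CHI' → outer ELSE → 30
emp_id=4: office='NYC' → outer ELSE → 30
emp_id=5: office='SF' → inner[ELSE] → 25
emp_id=6: office='NYC' → outer ELSE → 30
emp_id=7: office='NYC' → outer ELSE → 30
emp_id=8: office='LON' → outer ELSE → 30
emp_id=9: office='SF' → inner[salary >= 120639] → 40
emp_id=10: office='LON' → outer ELSE → 30
emp_id=11: office='CHI' → outer ELSE → 30
emp_id=12: office='AUS' → inner[tenure < 19] → 49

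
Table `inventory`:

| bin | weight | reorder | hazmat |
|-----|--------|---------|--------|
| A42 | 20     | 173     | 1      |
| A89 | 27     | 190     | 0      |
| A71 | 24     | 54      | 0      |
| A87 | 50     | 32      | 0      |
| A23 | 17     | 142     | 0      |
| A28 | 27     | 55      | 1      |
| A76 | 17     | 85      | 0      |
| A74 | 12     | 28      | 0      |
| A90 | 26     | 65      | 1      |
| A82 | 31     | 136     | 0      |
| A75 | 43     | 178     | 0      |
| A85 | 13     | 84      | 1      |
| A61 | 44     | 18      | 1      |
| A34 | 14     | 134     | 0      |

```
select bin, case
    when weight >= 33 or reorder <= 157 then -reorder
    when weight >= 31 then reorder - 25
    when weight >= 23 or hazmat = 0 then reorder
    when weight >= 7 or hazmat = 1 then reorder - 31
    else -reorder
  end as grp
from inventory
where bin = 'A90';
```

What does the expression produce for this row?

bin = A90: weight=26, reorder=65, hazmat=1.
weight >= 33 or reorder <= 157 → true → -65

-65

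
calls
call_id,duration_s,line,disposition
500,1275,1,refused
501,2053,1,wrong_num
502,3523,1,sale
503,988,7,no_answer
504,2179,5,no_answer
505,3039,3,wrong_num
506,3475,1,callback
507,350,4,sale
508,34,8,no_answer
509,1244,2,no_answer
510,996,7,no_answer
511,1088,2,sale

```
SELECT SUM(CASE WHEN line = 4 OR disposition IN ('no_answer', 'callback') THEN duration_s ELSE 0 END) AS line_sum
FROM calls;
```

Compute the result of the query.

9266

call_id=500: ✗
call_id=501: ✗
call_id=502: ✗
call_id=503: ✓ → 988
call_id=504: ✓ → 2179
call_id=505: ✗
call_id=506: ✓ → 3475
call_id=507: ✓ → 350
call_id=508: ✓ → 34
call_id=509: ✓ → 1244
call_id=510: ✓ → 996
call_id=511: ✗
line_sum = 988 + 2179 + 3475 + 350 + 34 + 1244 + 996 = 9266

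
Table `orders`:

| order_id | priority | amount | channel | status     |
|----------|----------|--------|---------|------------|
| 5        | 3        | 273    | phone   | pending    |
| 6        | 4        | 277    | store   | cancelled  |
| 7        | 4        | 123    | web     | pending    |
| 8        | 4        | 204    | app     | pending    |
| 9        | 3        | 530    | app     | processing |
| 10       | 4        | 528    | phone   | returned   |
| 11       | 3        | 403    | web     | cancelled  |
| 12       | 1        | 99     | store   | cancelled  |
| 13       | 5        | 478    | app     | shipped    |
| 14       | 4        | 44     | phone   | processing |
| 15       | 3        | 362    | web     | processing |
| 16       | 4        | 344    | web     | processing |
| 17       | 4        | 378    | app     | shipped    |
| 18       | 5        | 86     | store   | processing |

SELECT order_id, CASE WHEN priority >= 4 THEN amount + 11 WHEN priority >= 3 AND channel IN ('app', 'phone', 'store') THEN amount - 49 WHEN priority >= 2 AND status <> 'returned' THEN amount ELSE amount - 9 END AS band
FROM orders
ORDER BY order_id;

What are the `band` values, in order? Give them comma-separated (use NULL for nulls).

order_id=5: priority >= 3 AND channel IN ('app', 'phone', 'store') → 224
order_id=6: priority >= 4 → 288
order_id=7: priority >= 4 → 134
order_id=8: priority >= 4 → 215
order_id=9: priority >= 3 AND channel IN ('app', 'phone', 'store') → 481
order_id=10: priority >= 4 → 539
order_id=11: priority >= 2 AND status <> 'returned' → 403
order_id=12: ELSE → 90
order_id=13: priority >= 4 → 489
order_id=14: priority >= 4 → 55
order_id=15: priority >= 2 AND status <> 'returned' → 362
order_id=16: priority >= 4 → 355
order_id=17: priority >= 4 → 389
order_id=18: priority >= 4 → 97

224, 288, 134, 215, 481, 539, 403, 90, 489, 55, 362, 355, 389, 97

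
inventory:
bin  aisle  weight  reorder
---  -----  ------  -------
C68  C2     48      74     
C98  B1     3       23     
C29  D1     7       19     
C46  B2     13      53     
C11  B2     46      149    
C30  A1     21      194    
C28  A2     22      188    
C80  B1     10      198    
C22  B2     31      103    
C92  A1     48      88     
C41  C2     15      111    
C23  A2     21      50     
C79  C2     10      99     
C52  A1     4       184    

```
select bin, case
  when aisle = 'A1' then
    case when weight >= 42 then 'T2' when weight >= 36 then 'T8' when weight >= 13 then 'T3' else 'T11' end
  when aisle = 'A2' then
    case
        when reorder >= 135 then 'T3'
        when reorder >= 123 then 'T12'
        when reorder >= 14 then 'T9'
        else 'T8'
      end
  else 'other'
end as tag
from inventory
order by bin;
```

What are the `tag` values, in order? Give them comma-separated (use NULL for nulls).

other, other, T9, T3, other, T3, other, other, T11, other, other, other, T2, other

bin=C11: aisle='B2' → outer ELSE → other
bin=C22: aisle='B2' → outer ELSE → other
bin=C23: aisle='A2' → inner[reorder >= 14] → T9
bin=C28: aisle='A2' → inner[reorder >= 135] → T3
bin=C29: aisle='D1' → outer ELSE → other
bin=C30: aisle='A1' → inner[weight >= 13] → T3
bin=C41: aisle='C2' → outer ELSE → other
bin=C46: aisle='B2' → outer ELSE → other
bin=C52: aisle='A1' → inner[ELSE] → T11
bin=C68: aisle='C2' → outer ELSE → other
bin=C79: aisle='C2' → outer ELSE → other
bin=C80: aisle='B1' → outer ELSE → other
bin=C92: aisle='A1' → inner[weight >= 42] → T2
bin=C98: aisle='B1' → outer ELSE → other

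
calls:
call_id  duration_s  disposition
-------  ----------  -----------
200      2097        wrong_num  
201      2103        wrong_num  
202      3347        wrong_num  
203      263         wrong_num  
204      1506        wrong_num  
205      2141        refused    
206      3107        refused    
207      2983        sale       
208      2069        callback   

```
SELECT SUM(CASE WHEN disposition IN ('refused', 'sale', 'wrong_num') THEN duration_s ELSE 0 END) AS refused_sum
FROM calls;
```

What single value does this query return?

call_id=200: ✓ → 2097
call_id=201: ✓ → 2103
call_id=202: ✓ → 3347
call_id=203: ✓ → 263
call_id=204: ✓ → 1506
call_id=205: ✓ → 2141
call_id=206: ✓ → 3107
call_id=207: ✓ → 2983
call_id=208: ✗
refused_sum = 2097 + 2103 + 3347 + 263 + 1506 + 2141 + 3107 + 2983 = 17547

17547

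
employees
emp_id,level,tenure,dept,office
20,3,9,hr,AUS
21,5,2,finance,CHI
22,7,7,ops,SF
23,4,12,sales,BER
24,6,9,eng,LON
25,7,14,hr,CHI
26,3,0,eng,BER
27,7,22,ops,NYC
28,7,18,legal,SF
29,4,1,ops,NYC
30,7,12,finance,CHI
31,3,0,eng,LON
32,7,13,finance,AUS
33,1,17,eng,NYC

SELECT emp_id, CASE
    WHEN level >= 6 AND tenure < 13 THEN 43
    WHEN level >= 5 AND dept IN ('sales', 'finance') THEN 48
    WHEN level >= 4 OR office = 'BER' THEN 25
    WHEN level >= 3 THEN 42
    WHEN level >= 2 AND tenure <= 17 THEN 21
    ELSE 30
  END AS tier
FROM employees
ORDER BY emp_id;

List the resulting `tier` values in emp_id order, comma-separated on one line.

42, 48, 43, 25, 43, 25, 25, 25, 25, 25, 43, 42, 48, 30

emp_id=20: level >= 3 → 42
emp_id=21: level >= 5 AND dept IN ('sales', 'finance') → 48
emp_id=22: level >= 6 AND tenure < 13 → 43
emp_id=23: level >= 4 OR office = 'BER' → 25
emp_id=24: level >= 6 AND tenure < 13 → 43
emp_id=25: level >= 4 OR office = 'BER' → 25
emp_id=26: level >= 4 OR office = 'BER' → 25
emp_id=27: level >= 4 OR office = 'BER' → 25
emp_id=28: level >= 4 OR office = 'BER' → 25
emp_id=29: level >= 4 OR office = 'BER' → 25
emp_id=30: level >= 6 AND tenure < 13 → 43
emp_id=31: level >= 3 → 42
emp_id=32: level >= 5 AND dept IN ('sales', 'finance') → 48
emp_id=33: ELSE → 30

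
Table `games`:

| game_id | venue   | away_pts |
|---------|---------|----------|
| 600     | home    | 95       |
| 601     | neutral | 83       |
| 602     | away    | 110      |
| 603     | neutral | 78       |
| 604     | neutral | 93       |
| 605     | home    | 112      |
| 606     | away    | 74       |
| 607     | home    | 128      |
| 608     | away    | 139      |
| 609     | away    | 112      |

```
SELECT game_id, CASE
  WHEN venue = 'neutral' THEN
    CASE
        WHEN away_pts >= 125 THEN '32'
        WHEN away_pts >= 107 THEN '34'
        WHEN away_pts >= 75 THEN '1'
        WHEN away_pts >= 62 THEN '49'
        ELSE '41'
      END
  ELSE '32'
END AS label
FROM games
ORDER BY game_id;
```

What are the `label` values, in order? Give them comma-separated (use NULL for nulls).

game_id=600: venue='home' → outer ELSE → 32
game_id=601: venue='neutral' → inner[away_pts >= 75] → 1
game_id=602: venue='away' → outer ELSE → 32
game_id=603: venue='neutral' → inner[away_pts >= 75] → 1
game_id=604: venue='neutral' → inner[away_pts >= 75] → 1
game_id=605: venue='home' → outer ELSE → 32
game_id=606: venue='away' → outer ELSE → 32
game_id=607: venue='home' → outer ELSE → 32
game_id=608: venue='away' → outer ELSE → 32
game_id=609: venue='away' → outer ELSE → 32

32, 1, 32, 1, 1, 32, 32, 32, 32, 32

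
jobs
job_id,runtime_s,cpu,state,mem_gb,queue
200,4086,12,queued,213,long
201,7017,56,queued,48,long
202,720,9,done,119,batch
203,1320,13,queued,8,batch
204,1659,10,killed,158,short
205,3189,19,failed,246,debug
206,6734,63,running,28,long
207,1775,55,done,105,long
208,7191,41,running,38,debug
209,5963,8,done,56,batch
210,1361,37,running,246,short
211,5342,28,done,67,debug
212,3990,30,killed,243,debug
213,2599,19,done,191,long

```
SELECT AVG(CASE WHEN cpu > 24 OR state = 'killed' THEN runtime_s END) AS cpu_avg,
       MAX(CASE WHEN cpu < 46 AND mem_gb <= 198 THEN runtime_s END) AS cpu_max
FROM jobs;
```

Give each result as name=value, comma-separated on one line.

cpu_avg=4383.625, cpu_max=7191

[cpu_avg: cpu > 24 OR state = 'killed']
job_id=200: ✗
job_id=201: ✓ → 7017
job_id=202: ✗
job_id=203: ✗
job_id=204: ✓ → 1659
job_id=205: ✗
job_id=206: ✓ → 6734
job_id=207: ✓ → 1775
job_id=208: ✓ → 7191
job_id=209: ✗
job_id=210: ✓ → 1361
job_id=211: ✓ → 5342
job_id=212: ✓ → 3990
job_id=213: ✗
cpu_avg = (7017 + 1659 + 6734 + 1775 + 7191 + 1361 + 5342 + 3990) / 8 = 4383.625
—
[cpu_max: cpu < 46 AND mem_gb <= 198]
job_id=200: ✗
job_id=201: ✗
job_id=202: ✓ → 720
job_id=203: ✓ → 1320
job_id=204: ✓ → 1659
job_id=205: ✗
job_id=206: ✗
job_id=207: ✗
job_id=208: ✓ → 7191
job_id=209: ✓ → 5963
job_id=210: ✗
job_id=211: ✓ → 5342
job_id=212: ✗
job_id=213: ✓ → 2599
cpu_max = MAX(720, 1320, 1659, 7191, 5963, 5342, 2599) = 7191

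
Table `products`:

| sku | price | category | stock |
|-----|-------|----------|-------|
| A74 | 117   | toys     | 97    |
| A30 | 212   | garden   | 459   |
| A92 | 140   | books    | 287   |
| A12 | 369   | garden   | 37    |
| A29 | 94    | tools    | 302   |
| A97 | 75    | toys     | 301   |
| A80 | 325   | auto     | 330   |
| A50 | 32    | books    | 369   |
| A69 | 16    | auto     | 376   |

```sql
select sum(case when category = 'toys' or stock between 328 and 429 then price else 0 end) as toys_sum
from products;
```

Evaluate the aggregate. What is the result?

565

sku=A74: ✓ → 117
sku=A30: ✗
sku=A92: ✗
sku=A12: ✗
sku=A29: ✗
sku=A97: ✓ → 75
sku=A80: ✓ → 325
sku=A50: ✓ → 32
sku=A69: ✓ → 16
toys_sum = 117 + 75 + 325 + 32 + 16 = 565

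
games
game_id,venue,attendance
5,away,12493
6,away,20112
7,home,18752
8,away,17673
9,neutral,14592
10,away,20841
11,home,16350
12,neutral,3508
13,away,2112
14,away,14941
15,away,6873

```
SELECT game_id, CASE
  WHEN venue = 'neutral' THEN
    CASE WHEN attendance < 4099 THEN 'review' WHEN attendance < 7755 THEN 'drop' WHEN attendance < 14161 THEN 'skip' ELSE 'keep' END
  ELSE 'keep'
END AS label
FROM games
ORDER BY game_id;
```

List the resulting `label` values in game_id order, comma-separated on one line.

game_id=5: venue='away' → outer ELSE → keep
game_id=6: venue='away' → outer ELSE → keep
game_id=7: venue='home' → outer ELSE → keep
game_id=8: venue='away' → outer ELSE → keep
game_id=9: venue='neutral' → inner[ELSE] → keep
game_id=10: venue='away' → outer ELSE → keep
game_id=11: venue='home' → outer ELSE → keep
game_id=12: venue='neutral' → inner[attendance < 4099] → review
game_id=13: venue='away' → outer ELSE → keep
game_id=14: venue='away' → outer ELSE → keep
game_id=15: venue='away' → outer ELSE → keep

keep, keep, keep, keep, keep, keep, keep, review, keep, keep, keep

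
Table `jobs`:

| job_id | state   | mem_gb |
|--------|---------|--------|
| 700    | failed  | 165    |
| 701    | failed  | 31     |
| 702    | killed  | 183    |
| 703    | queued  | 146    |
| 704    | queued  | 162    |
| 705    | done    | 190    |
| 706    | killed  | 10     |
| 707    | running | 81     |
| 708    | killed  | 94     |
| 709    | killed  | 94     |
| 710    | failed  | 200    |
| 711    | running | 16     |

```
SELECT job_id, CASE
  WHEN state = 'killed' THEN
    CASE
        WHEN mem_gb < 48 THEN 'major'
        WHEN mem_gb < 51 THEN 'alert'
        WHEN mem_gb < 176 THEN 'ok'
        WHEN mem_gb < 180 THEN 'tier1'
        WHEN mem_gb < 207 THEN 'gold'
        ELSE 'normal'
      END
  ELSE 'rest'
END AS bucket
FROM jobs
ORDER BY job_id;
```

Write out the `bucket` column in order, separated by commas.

job_id=700: state='failed' → outer ELSE → rest
job_id=701: state='failed' → outer ELSE → rest
job_id=702: state='killed' → inner[mem_gb < 207] → gold
job_id=703: state='queued' → outer ELSE → rest
job_id=704: state='queued' → outer ELSE → rest
job_id=705: state='done' → outer ELSE → rest
job_id=706: state='killed' → inner[mem_gb < 48] → major
job_id=707: state='running' → outer ELSE → rest
job_id=708: state='killed' → inner[mem_gb < 176] → ok
job_id=709: state='killed' → inner[mem_gb < 176] → ok
job_id=710: state='failed' → outer ELSE → rest
job_id=711: state='running' → outer ELSE → rest

rest, rest, gold, rest, rest, rest, major, rest, ok, ok, rest, rest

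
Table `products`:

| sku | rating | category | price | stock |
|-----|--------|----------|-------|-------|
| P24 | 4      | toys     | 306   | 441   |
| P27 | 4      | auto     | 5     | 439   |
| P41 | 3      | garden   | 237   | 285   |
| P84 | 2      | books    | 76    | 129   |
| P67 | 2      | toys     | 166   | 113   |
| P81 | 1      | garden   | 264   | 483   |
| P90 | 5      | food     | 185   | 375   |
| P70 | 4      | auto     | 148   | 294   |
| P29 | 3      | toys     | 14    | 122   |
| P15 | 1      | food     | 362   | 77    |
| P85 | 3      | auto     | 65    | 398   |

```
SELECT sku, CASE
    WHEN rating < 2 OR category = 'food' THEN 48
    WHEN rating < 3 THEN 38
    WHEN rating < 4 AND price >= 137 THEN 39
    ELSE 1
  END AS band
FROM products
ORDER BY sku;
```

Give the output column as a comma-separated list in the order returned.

48, 1, 1, 1, 39, 38, 1, 48, 38, 1, 48

sku=P15: rating < 2 OR category = 'food' → 48
sku=P24: ELSE → 1
sku=P27: ELSE → 1
sku=P29: ELSE → 1
sku=P41: rating < 4 AND price >= 137 → 39
sku=P67: rating < 3 → 38
sku=P70: ELSE → 1
sku=P81: rating < 2 OR category = 'food' → 48
sku=P84: rating < 3 → 38
sku=P85: ELSE → 1
sku=P90: rating < 2 OR category = 'food' → 48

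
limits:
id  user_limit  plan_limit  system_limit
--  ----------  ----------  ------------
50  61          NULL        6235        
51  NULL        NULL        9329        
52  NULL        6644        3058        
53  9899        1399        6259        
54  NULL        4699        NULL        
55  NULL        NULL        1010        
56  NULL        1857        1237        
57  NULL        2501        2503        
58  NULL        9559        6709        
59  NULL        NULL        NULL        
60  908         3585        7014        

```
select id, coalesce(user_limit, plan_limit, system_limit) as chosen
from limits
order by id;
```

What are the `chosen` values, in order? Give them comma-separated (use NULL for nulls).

61, 9329, 6644, 9899, 4699, 1010, 1857, 2501, 9559, NULL, 908

id=50: user_limit=61 → 61
id=51: user_limit=NULL, plan_limit=NULL, system_limit=9329 → 9329
id=52: user_limit=NULL, plan_limit=6644 → 6644
id=53: user_limit=9899 → 9899
id=54: user_limit=NULL, plan_limit=4699 → 4699
id=55: user_limit=NULL, plan_limit=NULL, system_limit=1010 → 1010
id=56: user_limit=NULL, plan_limit=1857 → 1857
id=57: user_limit=NULL, plan_limit=2501 → 2501
id=58: user_limit=NULL, plan_limit=9559 → 9559
id=59: user_limit=NULL, plan_limit=NULL, system_limit=NULL (all NULL) → NULL
id=60: user_limit=908 → 908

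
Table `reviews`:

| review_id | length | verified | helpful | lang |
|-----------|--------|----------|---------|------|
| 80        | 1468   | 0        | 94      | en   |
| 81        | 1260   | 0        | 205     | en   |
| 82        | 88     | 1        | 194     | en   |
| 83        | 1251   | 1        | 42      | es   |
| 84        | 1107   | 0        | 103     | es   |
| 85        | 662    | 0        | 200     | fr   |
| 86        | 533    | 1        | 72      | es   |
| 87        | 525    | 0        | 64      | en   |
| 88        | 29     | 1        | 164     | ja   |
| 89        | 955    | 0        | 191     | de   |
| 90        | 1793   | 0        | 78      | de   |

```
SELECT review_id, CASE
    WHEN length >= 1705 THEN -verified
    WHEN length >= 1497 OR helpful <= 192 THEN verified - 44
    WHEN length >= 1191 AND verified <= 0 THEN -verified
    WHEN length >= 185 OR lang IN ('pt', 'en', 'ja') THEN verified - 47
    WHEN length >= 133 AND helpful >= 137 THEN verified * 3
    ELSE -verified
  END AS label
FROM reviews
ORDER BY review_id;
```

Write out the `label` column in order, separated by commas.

-44, 0, -46, -43, -44, -47, -43, -44, -43, -44, 0

review_id=80: length >= 1497 OR helpful <= 192 → -44
review_id=81: length >= 1191 AND verified <= 0 → 0
review_id=82: length >= 185 OR lang IN ('pt', 'en', 'ja') → -46
review_id=83: length >= 1497 OR helpful <= 192 → -43
review_id=84: length >= 1497 OR helpful <= 192 → -44
review_id=85: length >= 185 OR lang IN ('pt', 'en', 'ja') → -47
review_id=86: length >= 1497 OR helpful <= 192 → -43
review_id=87: length >= 1497 OR helpful <= 192 → -44
review_id=88: length >= 1497 OR helpful <= 192 → -43
review_id=89: length >= 1497 OR helpful <= 192 → -44
review_id=90: length >= 1705 → 0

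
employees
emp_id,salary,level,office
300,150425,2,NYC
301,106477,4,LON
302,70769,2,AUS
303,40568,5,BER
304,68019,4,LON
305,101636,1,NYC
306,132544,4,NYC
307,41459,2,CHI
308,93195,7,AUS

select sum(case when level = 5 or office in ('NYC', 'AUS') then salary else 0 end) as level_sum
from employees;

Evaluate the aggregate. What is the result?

589137

emp_id=300: ✓ → 150425
emp_id=301: ✗
emp_id=302: ✓ → 70769
emp_id=303: ✓ → 40568
emp_id=304: ✗
emp_id=305: ✓ → 101636
emp_id=306: ✓ → 132544
emp_id=307: ✗
emp_id=308: ✓ → 93195
level_sum = 150425 + 70769 + 40568 + 101636 + 132544 + 93195 = 589137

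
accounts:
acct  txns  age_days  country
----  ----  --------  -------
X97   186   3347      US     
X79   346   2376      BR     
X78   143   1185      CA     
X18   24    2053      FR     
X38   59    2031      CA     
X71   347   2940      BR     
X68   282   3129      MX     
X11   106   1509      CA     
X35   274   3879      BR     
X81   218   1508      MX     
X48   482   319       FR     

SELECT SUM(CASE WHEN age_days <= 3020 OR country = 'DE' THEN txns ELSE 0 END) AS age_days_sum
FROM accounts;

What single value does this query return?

acct=X97: ✗
acct=X79: ✓ → 346
acct=X78: ✓ → 143
acct=X18: ✓ → 24
acct=X38: ✓ → 59
acct=X71: ✓ → 347
acct=X68: ✗
acct=X11: ✓ → 106
acct=X35: ✗
acct=X81: ✓ → 218
acct=X48: ✓ → 482
age_days_sum = 346 + 143 + 24 + 59 + 347 + 106 + 218 + 482 = 1725

1725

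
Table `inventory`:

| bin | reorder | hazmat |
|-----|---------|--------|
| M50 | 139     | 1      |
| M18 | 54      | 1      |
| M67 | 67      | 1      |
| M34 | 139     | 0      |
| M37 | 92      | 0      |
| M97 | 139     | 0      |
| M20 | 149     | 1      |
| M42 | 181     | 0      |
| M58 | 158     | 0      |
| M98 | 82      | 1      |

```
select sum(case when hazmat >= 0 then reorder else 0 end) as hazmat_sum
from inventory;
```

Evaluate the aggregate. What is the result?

bin=M50: ✓ → 139
bin=M18: ✓ → 54
bin=M67: ✓ → 67
bin=M34: ✓ → 139
bin=M37: ✓ → 92
bin=M97: ✓ → 139
bin=M20: ✓ → 149
bin=M42: ✓ → 181
bin=M58: ✓ → 158
bin=M98: ✓ → 82
hazmat_sum = 139 + 54 + 67 + 139 + 92 + 139 + 149 + 181 + 158 + 82 = 1200

1200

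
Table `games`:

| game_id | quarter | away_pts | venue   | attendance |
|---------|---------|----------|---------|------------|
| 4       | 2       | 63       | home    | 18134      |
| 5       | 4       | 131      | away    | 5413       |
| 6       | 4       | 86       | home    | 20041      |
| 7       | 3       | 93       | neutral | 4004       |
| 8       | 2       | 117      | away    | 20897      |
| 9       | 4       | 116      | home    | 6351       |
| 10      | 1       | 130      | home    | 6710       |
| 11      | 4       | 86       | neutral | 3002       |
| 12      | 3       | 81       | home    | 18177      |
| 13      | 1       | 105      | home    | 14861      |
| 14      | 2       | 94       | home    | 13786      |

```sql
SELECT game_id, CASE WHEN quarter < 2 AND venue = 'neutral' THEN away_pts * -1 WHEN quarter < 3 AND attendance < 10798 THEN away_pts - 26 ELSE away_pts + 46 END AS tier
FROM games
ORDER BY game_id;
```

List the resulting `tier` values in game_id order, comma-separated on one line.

109, 177, 132, 139, 163, 162, 104, 132, 127, 151, 140

game_id=4: ELSE → 109
game_id=5: ELSE → 177
game_id=6: ELSE → 132
game_id=7: ELSE → 139
game_id=8: ELSE → 163
game_id=9: ELSE → 162
game_id=10: quarter < 3 AND attendance < 10798 → 104
game_id=11: ELSE → 132
game_id=12: ELSE → 127
game_id=13: ELSE → 151
game_id=14: ELSE → 140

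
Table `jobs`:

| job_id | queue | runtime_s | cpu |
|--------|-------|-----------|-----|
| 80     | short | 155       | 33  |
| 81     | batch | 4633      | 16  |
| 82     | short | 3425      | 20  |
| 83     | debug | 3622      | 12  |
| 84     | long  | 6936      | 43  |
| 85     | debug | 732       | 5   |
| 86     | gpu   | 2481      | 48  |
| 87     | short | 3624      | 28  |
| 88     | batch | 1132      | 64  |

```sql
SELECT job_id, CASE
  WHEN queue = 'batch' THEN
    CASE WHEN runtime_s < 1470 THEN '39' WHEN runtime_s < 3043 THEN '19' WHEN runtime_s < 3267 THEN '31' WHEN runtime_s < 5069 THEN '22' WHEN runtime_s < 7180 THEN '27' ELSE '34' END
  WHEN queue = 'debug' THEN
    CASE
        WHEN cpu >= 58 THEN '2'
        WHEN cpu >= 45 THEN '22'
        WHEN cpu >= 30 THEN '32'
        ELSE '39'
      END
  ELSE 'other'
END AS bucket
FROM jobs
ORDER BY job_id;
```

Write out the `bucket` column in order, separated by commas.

other, 22, other, 39, other, 39, other, other, 39

job_id=80: queue='short' → outer ELSE → other
job_id=81: queue='batch' → inner[runtime_s < 5069] → 22
job_id=82: queue='short' → outer ELSE → other
job_id=83: queue='debug' → inner[ELSE] → 39
job_id=84: queue='long' → outer ELSE → other
job_id=85: queue='debug' → inner[ELSE] → 39
job_id=86: queue='gpu' → outer ELSE → other
job_id=87: queue='short' → outer ELSE → other
job_id=88: queue='batch' → inner[runtime_s < 1470] → 39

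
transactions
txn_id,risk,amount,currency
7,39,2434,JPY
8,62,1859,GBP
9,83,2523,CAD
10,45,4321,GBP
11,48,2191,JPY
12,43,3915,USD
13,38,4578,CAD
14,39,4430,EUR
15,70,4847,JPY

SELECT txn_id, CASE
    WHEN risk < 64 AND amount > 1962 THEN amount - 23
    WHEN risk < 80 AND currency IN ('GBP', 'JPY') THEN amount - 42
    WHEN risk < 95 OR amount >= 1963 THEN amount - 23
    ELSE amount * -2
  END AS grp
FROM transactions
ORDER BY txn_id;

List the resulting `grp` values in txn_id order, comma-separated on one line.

txn_id=7: risk < 64 AND amount > 1962 → 2411
txn_id=8: risk < 80 AND currency IN ('GBP', 'JPY') → 1817
txn_id=9: risk < 95 OR amount >= 1963 → 2500
txn_id=10: risk < 64 AND amount > 1962 → 4298
txn_id=11: risk < 64 AND amount > 1962 → 2168
txn_id=12: risk < 64 AND amount > 1962 → 3892
txn_id=13: risk < 64 AND amount > 1962 → 4555
txn_id=14: risk < 64 AND amount > 1962 → 4407
txn_id=15: risk < 80 AND currency IN ('GBP', 'JPY') → 4805

2411, 1817, 2500, 4298, 2168, 3892, 4555, 4407, 4805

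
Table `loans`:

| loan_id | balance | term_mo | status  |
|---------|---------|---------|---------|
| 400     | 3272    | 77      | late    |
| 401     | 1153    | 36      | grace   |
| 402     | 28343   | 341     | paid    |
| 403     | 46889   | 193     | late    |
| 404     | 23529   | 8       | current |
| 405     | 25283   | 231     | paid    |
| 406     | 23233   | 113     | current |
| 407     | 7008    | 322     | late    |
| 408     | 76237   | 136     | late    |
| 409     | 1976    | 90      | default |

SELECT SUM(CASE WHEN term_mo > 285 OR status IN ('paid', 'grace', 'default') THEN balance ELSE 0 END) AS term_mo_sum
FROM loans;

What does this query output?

63763

loan_id=400: ✗
loan_id=401: ✓ → 1153
loan_id=402: ✓ → 28343
loan_id=403: ✗
loan_id=404: ✗
loan_id=405: ✓ → 25283
loan_id=406: ✗
loan_id=407: ✓ → 7008
loan_id=408: ✗
loan_id=409: ✓ → 1976
term_mo_sum = 1153 + 28343 + 25283 + 7008 + 1976 = 63763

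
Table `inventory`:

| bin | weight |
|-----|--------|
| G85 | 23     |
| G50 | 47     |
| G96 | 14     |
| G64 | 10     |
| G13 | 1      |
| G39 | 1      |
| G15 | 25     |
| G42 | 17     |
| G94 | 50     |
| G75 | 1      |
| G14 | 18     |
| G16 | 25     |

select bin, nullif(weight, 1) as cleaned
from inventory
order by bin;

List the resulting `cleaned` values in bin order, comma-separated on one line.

NULL, 18, 25, 25, NULL, 17, 47, 10, NULL, 23, 50, 14

bin=G13: weight=1 vs 1: equal → NULL
bin=G14: weight=18 vs 1: differ → 18
bin=G15: weight=25 vs 1: differ → 25
bin=G16: weight=25 vs 1: differ → 25
bin=G39: weight=1 vs 1: equal → NULL
bin=G42: weight=17 vs 1: differ → 17
bin=G50: weight=47 vs 1: differ → 47
bin=G64: weight=10 vs 1: differ → 10
bin=G75: weight=1 vs 1: equal → NULL
bin=G85: weight=23 vs 1: differ → 23
bin=G94: weight=50 vs 1: differ → 50
bin=G96: weight=14 vs 1: differ → 14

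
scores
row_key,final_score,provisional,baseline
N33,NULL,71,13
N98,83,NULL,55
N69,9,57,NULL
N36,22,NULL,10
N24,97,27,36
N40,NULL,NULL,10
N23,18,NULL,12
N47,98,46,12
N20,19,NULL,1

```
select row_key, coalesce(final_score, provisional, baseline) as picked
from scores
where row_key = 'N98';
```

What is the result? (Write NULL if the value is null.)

row_key = N98: final_score=83, provisional=NULL, baseline=55.
final_score=83 → 83

83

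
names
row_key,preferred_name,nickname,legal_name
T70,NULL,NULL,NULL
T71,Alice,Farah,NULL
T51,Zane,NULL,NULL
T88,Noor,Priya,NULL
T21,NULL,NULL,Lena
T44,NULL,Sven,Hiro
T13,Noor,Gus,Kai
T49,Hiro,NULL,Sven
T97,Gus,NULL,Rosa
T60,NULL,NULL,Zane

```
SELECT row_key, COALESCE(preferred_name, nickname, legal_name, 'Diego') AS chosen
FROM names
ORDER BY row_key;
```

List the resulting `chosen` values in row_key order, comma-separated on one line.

Noor, Lena, Sven, Hiro, Zane, Zane, Diego, Alice, Noor, Gus

row_key=T13: preferred_name=Noor → Noor
row_key=T21: preferred_name=NULL, nickname=NULL, legal_name=Lena → Lena
row_key=T44: preferred_name=NULL, nickname=Sven → Sven
row_key=T49: preferred_name=Hiro → Hiro
row_key=T51: preferred_name=Zane → Zane
row_key=T60: preferred_name=NULL, nickname=NULL, legal_name=Zane → Zane
row_key=T70: preferred_name=NULL, nickname=NULL, legal_name=NULL, → literal Diego → Diego
row_key=T71: preferred_name=Alice → Alice
row_key=T88: preferred_name=Noor → Noor
row_key=T97: preferred_name=Gus → Gus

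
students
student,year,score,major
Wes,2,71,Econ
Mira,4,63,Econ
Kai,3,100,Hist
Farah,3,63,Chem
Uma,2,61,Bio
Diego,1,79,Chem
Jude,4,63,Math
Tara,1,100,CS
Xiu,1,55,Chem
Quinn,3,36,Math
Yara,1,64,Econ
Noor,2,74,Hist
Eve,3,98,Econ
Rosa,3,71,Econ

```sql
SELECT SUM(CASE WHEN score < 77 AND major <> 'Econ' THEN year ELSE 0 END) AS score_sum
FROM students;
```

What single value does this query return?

15

student=Wes: ✗
student=Mira: ✗
student=Kai: ✗
student=Farah: ✓ → 3
student=Uma: ✓ → 2
student=Diego: ✗
student=Jude: ✓ → 4
student=Tara: ✗
student=Xiu: ✓ → 1
student=Quinn: ✓ → 3
student=Yara: ✗
student=Noor: ✓ → 2
student=Eve: ✗
student=Rosa: ✗
score_sum = 3 + 2 + 4 + 1 + 3 + 2 = 15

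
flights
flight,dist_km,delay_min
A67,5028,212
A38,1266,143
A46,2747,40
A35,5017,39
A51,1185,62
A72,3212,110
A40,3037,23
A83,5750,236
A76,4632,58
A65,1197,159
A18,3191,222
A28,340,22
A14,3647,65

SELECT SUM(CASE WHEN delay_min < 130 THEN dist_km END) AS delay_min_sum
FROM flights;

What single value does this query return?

flight=A67: ✗
flight=A38: ✗
flight=A46: ✓ → 2747
flight=A35: ✓ → 5017
flight=A51: ✓ → 1185
flight=A72: ✓ → 3212
flight=A40: ✓ → 3037
flight=A83: ✗
flight=A76: ✓ → 4632
flight=A65: ✗
flight=A18: ✗
flight=A28: ✓ → 340
flight=A14: ✓ → 3647
delay_min_sum = 2747 + 5017 + 1185 + 3212 + 3037 + 4632 + 340 + 3647 = 23817

23817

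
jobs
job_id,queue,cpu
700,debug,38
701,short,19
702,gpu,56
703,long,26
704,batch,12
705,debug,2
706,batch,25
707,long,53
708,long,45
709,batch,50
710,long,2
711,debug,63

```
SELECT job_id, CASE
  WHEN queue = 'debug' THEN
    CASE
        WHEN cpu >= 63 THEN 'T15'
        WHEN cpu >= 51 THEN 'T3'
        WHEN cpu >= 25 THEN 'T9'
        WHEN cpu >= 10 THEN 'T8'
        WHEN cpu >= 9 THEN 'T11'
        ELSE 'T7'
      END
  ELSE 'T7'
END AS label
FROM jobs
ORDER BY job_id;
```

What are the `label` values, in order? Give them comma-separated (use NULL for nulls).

job_id=700: queue='debug' → inner[cpu >= 25] → T9
job_id=701: queue='short' → outer ELSE → T7
job_id=702: queue='gpu' → outer ELSE → T7
job_id=703: queue='long' → outer ELSE → T7
job_id=704: queue='batch' → outer ELSE → T7
job_id=705: queue='debug' → inner[ELSE] → T7
job_id=706: queue='batch' → outer ELSE → T7
job_id=707: queue='long' → outer ELSE → T7
job_id=708: queue='long' → outer ELSE → T7
job_id=709: queue='batch' → outer ELSE → T7
job_id=710: queue='long' → outer ELSE → T7
job_id=711: queue='debug' → inner[cpu >= 63] → T15

T9, T7, T7, T7, T7, T7, T7, T7, T7, T7, T7, T15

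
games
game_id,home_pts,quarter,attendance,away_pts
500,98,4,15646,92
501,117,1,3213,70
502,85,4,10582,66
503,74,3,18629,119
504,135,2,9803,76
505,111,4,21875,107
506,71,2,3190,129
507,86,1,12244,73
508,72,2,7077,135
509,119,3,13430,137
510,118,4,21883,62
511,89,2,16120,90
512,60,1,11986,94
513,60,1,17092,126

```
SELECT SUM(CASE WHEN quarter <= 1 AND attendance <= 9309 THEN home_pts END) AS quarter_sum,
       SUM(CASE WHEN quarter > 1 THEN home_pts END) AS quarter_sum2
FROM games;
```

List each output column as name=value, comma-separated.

[quarter_sum: quarter <= 1 AND attendance <= 9309]
game_id=500: ✗
game_id=501: ✓ → 117
game_id=502: ✗
game_id=503: ✗
game_id=504: ✗
game_id=505: ✗
game_id=506: ✗
game_id=507: ✗
game_id=508: ✗
game_id=509: ✗
game_id=510: ✗
game_id=511: ✗
game_id=512: ✗
game_id=513: ✗
quarter_sum = 117
—
[quarter_sum2: quarter > 1]
game_id=500: ✓ → 98
game_id=501: ✗
game_id=502: ✓ → 85
game_id=503: ✓ → 74
game_id=504: ✓ → 135
game_id=505: ✓ → 111
game_id=506: ✓ → 71
game_id=507: ✗
game_id=508: ✓ → 72
game_id=509: ✓ → 119
game_id=510: ✓ → 118
game_id=511: ✓ → 89
game_id=512: ✗
game_id=513: ✗
quarter_sum2 = 98 + 85 + 74 + 135 + 111 + 71 + 72 + 119 + 118 + 89 = 972

quarter_sum=117, quarter_sum2=972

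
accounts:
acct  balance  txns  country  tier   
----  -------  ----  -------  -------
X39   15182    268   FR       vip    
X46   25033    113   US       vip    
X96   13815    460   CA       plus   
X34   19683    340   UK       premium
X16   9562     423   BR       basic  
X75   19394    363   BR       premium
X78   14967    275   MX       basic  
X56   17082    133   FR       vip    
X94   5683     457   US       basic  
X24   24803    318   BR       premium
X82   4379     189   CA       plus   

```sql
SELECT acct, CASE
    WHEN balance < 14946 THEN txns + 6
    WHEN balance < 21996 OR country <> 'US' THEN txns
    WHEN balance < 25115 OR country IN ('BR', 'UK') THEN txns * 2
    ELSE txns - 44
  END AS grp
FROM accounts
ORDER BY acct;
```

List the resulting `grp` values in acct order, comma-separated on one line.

acct=X16: balance < 14946 → 429
acct=X24: balance < 21996 OR country <> 'US' → 318
acct=X34: balance < 21996 OR country <> 'US' → 340
acct=X39: balance < 21996 OR country <> 'US' → 268
acct=X46: balance < 25115 OR country IN ('BR', 'UK') → 226
acct=X56: balance < 21996 OR country <> 'US' → 133
acct=X75: balance < 21996 OR country <> 'US' → 363
acct=X78: balance < 21996 OR country <> 'US' → 275
acct=X82: balance < 14946 → 195
acct=X94: balance < 14946 → 463
acct=X96: balance < 14946 → 466

429, 318, 340, 268, 226, 133, 363, 275, 195, 463, 466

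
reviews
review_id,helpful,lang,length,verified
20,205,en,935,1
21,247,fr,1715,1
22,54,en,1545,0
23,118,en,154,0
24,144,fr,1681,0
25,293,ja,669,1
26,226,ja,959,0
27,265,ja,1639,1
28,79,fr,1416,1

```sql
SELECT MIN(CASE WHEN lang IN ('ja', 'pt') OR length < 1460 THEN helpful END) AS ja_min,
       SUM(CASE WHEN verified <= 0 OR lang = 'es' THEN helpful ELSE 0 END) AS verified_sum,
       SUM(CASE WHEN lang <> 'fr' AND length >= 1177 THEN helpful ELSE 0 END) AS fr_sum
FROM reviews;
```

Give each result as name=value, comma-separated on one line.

ja_min=79, verified_sum=542, fr_sum=319

[ja_min: lang IN ('ja', 'pt') OR length < 1460]
review_id=20: ✓ → 205
review_id=21: ✗
review_id=22: ✗
review_id=23: ✓ → 118
review_id=24: ✗
review_id=25: ✓ → 293
review_id=26: ✓ → 226
review_id=27: ✓ → 265
review_id=28: ✓ → 79
ja_min = MIN(205, 118, 293, 226, 265, 79) = 79
—
[verified_sum: verified <= 0 OR lang = 'es']
review_id=20: ✗
review_id=21: ✗
review_id=22: ✓ → 54
review_id=23: ✓ → 118
review_id=24: ✓ → 144
review_id=25: ✗
review_id=26: ✓ → 226
review_id=27: ✗
review_id=28: ✗
verified_sum = 54 + 118 + 144 + 226 = 542
—
[fr_sum: lang <> 'fr' AND length >= 1177]
review_id=20: ✗
review_id=21: ✗
review_id=22: ✓ → 54
review_id=23: ✗
review_id=24: ✗
review_id=25: ✗
review_id=26: ✗
review_id=27: ✓ → 265
review_id=28: ✗
fr_sum = 54 + 265 = 319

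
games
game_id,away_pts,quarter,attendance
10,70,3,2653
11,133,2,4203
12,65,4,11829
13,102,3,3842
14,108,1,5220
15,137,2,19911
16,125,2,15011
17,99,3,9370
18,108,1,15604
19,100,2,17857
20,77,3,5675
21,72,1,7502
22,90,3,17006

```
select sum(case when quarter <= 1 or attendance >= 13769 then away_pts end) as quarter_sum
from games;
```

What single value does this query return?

game_id=10: ✗
game_id=11: ✗
game_id=12: ✗
game_id=13: ✗
game_id=14: ✓ → 108
game_id=15: ✓ → 137
game_id=16: ✓ → 125
game_id=17: ✗
game_id=18: ✓ → 108
game_id=19: ✓ → 100
game_id=20: ✗
game_id=21: ✓ → 72
game_id=22: ✓ → 90
quarter_sum = 108 + 137 + 125 + 108 + 100 + 72 + 90 = 740

740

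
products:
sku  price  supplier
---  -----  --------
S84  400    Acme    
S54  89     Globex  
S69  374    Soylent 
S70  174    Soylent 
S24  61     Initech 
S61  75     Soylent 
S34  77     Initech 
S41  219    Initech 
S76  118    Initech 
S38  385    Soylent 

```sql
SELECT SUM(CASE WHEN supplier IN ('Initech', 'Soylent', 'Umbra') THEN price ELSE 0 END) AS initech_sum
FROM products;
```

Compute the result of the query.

sku=S84: ✗
sku=S54: ✗
sku=S69: ✓ → 374
sku=S70: ✓ → 174
sku=S24: ✓ → 61
sku=S61: ✓ → 75
sku=S34: ✓ → 77
sku=S41: ✓ → 219
sku=S76: ✓ → 118
sku=S38: ✓ → 385
initech_sum = 374 + 174 + 61 + 75 + 77 + 219 + 118 + 385 = 1483

1483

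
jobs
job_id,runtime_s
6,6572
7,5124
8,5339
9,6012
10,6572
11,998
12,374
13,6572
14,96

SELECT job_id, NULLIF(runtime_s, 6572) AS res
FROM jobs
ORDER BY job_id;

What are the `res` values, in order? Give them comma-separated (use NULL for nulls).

job_id=6: runtime_s=6572 vs 6572: equal → NULL
job_id=7: runtime_s=5124 vs 6572: differ → 5124
job_id=8: runtime_s=5339 vs 6572: differ → 5339
job_id=9: runtime_s=6012 vs 6572: differ → 6012
job_id=10: runtime_s=6572 vs 6572: equal → NULL
job_id=11: runtime_s=998 vs 6572: differ → 998
job_id=12: runtime_s=374 vs 6572: differ → 374
job_id=13: runtime_s=6572 vs 6572: equal → NULL
job_id=14: runtime_s=96 vs 6572: differ → 96

NULL, 5124, 5339, 6012, NULL, 998, 374, NULL, 96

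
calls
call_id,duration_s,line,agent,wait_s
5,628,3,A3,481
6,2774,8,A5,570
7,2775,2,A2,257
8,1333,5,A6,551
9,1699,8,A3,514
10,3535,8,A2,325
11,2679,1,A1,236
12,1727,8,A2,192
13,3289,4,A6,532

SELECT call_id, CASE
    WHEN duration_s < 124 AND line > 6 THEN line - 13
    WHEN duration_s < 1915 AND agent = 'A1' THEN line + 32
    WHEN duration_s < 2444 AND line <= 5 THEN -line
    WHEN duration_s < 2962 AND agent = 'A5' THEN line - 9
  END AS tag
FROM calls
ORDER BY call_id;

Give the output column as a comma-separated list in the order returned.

-3, -1, NULL, -5, NULL, NULL, NULL, NULL, NULL

call_id=5: duration_s < 2444 AND line <= 5 → -3
call_id=6: duration_s < 2962 AND agent = 'A5' → -1
call_id=7: (no match → NULL) → NULL
call_id=8: duration_s < 2444 AND line <= 5 → -5
call_id=9: (no match → NULL) → NULL
call_id=10: (no match → NULL) → NULL
call_id=11: (no match → NULL) → NULL
call_id=12: (no match → NULL) → NULL
call_id=13: (no match → NULL) → NULL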